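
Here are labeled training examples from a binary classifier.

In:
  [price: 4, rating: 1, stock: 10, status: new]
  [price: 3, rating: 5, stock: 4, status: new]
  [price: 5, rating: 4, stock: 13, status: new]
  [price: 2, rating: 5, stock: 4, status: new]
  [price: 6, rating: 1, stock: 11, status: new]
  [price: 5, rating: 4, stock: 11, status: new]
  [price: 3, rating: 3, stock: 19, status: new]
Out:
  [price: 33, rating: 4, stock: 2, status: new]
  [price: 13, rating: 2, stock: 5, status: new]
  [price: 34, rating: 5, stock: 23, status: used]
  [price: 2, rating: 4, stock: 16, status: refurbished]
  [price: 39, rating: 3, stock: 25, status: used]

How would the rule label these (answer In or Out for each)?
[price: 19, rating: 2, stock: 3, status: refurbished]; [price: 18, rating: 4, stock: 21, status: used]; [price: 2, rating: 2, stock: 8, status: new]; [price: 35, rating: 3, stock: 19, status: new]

Out, Out, In, Out

A rule that fits every label: status is new AND price ≤ 6 — true of each 'In' example, false of each 'Out' one.
[price: 19, rating: 2, stock: 3, status: refurbished]: Out (status is refurbished, price = 19).
[price: 18, rating: 4, stock: 21, status: used]: Out (status is used, price = 18).
[price: 2, rating: 2, stock: 8, status: new]: In (status is new, price = 2).
[price: 35, rating: 3, stock: 19, status: new]: Out (status is new, price = 35).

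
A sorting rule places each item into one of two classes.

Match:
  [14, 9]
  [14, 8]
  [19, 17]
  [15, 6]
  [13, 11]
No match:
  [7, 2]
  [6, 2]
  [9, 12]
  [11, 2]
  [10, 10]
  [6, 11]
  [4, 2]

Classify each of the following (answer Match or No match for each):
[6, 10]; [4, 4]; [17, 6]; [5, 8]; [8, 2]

The rule appears to be: first ≥ 12.

No match, No match, Match, No match, No match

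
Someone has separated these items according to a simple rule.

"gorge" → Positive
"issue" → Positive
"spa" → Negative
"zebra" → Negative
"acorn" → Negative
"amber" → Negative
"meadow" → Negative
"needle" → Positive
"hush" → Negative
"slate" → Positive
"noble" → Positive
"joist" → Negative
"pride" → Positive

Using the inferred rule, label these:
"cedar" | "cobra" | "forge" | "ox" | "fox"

Comparing the two groups points to one rule — ends with 'e'.

Negative, Negative, Positive, Negative, Negative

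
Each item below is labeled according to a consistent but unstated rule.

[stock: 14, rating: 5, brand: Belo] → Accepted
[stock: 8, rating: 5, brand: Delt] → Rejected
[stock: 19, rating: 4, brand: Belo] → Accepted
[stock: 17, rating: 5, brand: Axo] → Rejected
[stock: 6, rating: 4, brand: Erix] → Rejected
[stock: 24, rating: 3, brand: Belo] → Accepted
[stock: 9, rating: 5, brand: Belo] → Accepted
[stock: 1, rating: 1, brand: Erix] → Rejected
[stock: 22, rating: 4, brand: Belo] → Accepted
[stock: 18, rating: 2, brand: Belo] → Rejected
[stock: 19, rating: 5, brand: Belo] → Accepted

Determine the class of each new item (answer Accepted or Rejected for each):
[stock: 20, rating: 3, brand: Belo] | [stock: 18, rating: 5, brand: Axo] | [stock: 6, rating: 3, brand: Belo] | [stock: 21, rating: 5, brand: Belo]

A rule that fits every label: brand is Belo AND rating ≥ 3 — true of each 'Accepted' example, false of each 'Rejected' one.

Accepted, Rejected, Accepted, Accepted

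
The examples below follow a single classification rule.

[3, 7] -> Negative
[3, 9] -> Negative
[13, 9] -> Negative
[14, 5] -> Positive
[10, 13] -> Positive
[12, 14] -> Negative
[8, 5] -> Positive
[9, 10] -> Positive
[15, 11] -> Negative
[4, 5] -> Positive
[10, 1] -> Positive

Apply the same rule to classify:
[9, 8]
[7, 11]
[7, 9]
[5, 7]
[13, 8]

Positive, Negative, Negative, Negative, Positive

Checking candidate rules against both groups, what survives is: sum is odd.
[9, 8]: Positive (9+8 = 17).
[7, 11]: Negative (7+11 = 18).
[7, 9]: Negative (7+9 = 16).
[5, 7]: Negative (5+7 = 12).
[13, 8]: Positive (13+8 = 21).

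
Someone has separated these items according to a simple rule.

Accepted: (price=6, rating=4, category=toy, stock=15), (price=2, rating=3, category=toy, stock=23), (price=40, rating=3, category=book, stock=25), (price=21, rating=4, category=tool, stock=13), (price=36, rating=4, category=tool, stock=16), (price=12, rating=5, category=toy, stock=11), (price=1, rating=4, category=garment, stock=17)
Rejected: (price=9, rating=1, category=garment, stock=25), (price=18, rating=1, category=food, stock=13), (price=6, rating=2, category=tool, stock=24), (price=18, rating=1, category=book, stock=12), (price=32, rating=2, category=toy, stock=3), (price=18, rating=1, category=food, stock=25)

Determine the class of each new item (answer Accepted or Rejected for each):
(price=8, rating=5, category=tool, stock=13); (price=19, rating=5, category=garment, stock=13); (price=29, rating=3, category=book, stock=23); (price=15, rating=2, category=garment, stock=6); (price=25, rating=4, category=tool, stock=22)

All 'Accepted' examples share one property — rating ≥ 3 — and every 'Rejected' example lacks it.
(price=8, rating=5, category=tool, stock=13): rating = 5 — satisfies this, so Accepted. (price=19, rating=5, category=garment, stock=13): rating = 5 — satisfies this, so Accepted. (price=29, rating=3, category=book, stock=23): rating = 3 — satisfies this, so Accepted. (price=15, rating=2, category=garment, stock=6): rating = 2 — doesn't match, so Rejected. (price=25, rating=4, category=tool, stock=22): rating = 4 — satisfies this, so Accepted.

Accepted, Accepted, Accepted, Rejected, Accepted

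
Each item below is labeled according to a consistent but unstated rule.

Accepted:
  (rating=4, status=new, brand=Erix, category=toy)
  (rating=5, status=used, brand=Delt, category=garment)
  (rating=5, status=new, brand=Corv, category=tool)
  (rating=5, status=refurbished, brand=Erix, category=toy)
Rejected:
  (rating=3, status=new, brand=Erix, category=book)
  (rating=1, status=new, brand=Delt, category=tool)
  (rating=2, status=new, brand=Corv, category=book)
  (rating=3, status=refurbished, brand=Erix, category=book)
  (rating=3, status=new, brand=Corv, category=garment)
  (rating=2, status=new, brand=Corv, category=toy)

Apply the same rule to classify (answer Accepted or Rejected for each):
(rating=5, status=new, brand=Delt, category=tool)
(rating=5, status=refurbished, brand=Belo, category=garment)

Accepted, Accepted

A rule that fits every label: rating ≥ 4 — true of each 'Accepted' example, false of each 'Rejected' one.
(rating=5, status=new, brand=Delt, category=tool) — rating = 5, hence Accepted.
(rating=5, status=refurbished, brand=Belo, category=garment) — rating = 5, hence Accepted.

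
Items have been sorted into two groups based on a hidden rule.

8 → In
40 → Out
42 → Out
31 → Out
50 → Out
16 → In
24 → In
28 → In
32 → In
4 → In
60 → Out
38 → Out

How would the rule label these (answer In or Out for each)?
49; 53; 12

One predicate separates the groups cleanly: even AND at most 32.
49 → 49 is odd, 49 > 32 → Out.
53 → 53 is odd, 53 > 32 → Out.
12 → 12 is even, 12 ≤ 32 → In.

Out, Out, In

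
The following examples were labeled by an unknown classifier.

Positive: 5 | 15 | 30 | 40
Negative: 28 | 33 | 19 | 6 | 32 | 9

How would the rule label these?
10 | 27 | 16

One predicate separates the groups cleanly: multiple of 5.
10: Positive (10 = 5·2).
27: Negative (27 = 5·5 + 2).
16: Negative (16 = 5·3 + 1).

Positive, Negative, Negative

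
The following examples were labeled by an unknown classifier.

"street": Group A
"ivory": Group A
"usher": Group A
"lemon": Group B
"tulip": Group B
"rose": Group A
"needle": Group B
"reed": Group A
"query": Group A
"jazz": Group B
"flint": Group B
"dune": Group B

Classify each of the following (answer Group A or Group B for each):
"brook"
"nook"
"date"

The distinguishing property — contains 'r' — holds for all the 'Group A' cases and none of the 'Group B' cases.

Group A, Group B, Group B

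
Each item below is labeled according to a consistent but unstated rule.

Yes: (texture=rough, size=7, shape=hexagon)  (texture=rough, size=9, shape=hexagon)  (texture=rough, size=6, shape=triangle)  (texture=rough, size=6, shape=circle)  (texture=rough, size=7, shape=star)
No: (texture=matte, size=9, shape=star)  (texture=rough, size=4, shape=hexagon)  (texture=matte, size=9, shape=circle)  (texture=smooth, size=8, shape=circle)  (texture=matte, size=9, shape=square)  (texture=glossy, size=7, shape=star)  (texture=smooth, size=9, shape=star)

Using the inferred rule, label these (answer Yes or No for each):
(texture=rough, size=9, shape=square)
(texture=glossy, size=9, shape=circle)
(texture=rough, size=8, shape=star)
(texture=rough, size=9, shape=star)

A rule that fits every label: texture is rough AND size ≥ 6 — true of each 'Yes' example, false of each 'No' one.
(texture=rough, size=9, shape=square) — texture is rough, size = 9, hence Yes. (texture=glossy, size=9, shape=circle) — texture is glossy, size = 9, hence No. (texture=rough, size=8, shape=star) — texture is rough, size = 8, hence Yes. (texture=rough, size=9, shape=star) — texture is rough, size = 9, hence Yes.

Yes, No, Yes, Yes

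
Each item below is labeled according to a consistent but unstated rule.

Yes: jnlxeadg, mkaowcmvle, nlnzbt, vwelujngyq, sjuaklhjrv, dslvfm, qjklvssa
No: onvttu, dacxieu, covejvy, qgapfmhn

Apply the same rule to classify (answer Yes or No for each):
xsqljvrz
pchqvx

Yes, No

The classifier is using: contains 'l'.
xsqljvrz → has 'l' → Yes.
pchqvx → no 'l' → No.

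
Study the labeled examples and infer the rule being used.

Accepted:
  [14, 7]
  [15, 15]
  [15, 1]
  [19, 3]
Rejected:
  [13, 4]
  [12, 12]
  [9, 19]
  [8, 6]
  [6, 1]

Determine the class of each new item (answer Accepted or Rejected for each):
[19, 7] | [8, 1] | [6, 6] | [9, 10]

Accepted, Rejected, Rejected, Rejected

The classifier is using: first ≥ 14.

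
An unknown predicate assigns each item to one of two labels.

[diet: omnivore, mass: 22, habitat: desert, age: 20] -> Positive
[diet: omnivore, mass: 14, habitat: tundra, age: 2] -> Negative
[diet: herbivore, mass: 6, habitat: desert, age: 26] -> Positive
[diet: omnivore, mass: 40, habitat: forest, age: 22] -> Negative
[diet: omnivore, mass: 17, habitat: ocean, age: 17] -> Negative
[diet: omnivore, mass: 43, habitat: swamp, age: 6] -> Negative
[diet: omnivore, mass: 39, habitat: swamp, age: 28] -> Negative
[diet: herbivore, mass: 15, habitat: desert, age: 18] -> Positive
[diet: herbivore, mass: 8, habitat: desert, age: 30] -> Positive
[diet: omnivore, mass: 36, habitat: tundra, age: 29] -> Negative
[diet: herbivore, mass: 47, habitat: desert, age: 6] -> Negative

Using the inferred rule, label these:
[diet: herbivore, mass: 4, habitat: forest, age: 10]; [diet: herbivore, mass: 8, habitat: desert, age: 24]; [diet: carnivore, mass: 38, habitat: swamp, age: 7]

Negative, Positive, Negative

The classifier is using: habitat is desert AND age ≥ 17.
[diet: herbivore, mass: 4, habitat: forest, age: 10]: habitat is forest, age = 10 — doesn't qualify, so Negative.
[diet: herbivore, mass: 8, habitat: desert, age: 24]: habitat is desert, age = 24 — matches, so Positive.
[diet: carnivore, mass: 38, habitat: swamp, age: 7]: habitat is swamp, age = 7 — doesn't qualify, so Negative.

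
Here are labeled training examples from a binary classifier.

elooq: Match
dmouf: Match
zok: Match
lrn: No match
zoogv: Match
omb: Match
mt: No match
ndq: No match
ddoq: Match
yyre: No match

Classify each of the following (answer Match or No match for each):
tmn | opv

No match, Match

Checking candidate rules against both groups, what survives is: contains 'o'.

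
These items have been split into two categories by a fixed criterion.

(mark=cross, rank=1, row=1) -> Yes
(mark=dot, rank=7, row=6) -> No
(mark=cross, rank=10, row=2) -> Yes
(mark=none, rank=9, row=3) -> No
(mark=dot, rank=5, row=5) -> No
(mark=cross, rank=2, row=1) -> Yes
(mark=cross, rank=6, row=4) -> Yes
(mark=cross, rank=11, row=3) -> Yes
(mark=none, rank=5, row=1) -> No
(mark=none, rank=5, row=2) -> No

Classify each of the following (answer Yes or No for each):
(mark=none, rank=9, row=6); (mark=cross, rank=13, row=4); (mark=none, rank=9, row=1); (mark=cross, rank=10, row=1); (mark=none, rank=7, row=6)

The distinguishing property — mark is cross — holds for all the 'Yes' cases and none of the 'No' cases.
(mark=none, rank=9, row=6): mark is none — fails this test, so No.
(mark=cross, rank=13, row=4): mark is cross — has this property, so Yes.
(mark=none, rank=9, row=1): mark is none — fails this test, so No.
(mark=cross, rank=10, row=1): mark is cross — has this property, so Yes.
(mark=none, rank=7, row=6): mark is none — fails this test, so No.

No, Yes, No, Yes, No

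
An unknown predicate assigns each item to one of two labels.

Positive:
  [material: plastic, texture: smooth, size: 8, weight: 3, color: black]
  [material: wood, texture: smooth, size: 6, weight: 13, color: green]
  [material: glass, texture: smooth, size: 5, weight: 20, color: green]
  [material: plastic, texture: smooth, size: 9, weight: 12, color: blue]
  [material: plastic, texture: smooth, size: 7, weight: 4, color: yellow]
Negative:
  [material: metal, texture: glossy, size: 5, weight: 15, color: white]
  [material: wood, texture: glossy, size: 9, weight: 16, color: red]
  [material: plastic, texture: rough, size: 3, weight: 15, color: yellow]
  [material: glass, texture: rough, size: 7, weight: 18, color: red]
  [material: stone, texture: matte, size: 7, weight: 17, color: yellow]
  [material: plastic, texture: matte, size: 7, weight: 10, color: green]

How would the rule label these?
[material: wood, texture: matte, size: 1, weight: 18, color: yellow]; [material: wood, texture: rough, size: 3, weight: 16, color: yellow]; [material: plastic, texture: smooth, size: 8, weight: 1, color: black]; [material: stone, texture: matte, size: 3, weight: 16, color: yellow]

Negative, Negative, Positive, Negative

The distinguishing property — texture is smooth — holds for all the 'Positive' cases and none of the 'Negative' cases.
[material: wood, texture: matte, size: 1, weight: 18, color: yellow]: texture is matte, fails the rule → Negative. [material: wood, texture: rough, size: 3, weight: 16, color: yellow]: texture is rough, fails the rule → Negative. [material: plastic, texture: smooth, size: 8, weight: 1, color: black]: texture is smooth, matches → Positive. [material: stone, texture: matte, size: 3, weight: 16, color: yellow]: texture is matte, fails the rule → Negative.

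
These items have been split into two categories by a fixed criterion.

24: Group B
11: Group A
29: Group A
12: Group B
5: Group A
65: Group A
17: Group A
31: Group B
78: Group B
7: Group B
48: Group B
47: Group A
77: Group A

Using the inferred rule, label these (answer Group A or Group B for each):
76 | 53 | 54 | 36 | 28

The distinguishing property — ≡ 2 (mod 3) — holds for all the 'Group A' cases and none of the 'Group B' cases.
76: 76 mod 3 = 1, doesn't qualify → Group B.
53: 53 mod 3 = 2, meets the rule → Group A.
54: 54 mod 3 = 0, doesn't qualify → Group B.
36: 36 mod 3 = 0, doesn't qualify → Group B.
28: 28 mod 3 = 1, doesn't qualify → Group B.

Group B, Group A, Group B, Group B, Group B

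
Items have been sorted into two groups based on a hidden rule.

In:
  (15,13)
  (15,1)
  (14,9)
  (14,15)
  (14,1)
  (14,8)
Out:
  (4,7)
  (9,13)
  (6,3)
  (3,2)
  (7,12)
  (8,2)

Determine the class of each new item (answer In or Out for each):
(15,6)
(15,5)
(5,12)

In, In, Out

'In' ⟺ first ≥ 12.
(15,6): first 15 — has this property, so In.
(15,5): first 15 — has this property, so In.
(5,12): first 5 — fails this test, so Out.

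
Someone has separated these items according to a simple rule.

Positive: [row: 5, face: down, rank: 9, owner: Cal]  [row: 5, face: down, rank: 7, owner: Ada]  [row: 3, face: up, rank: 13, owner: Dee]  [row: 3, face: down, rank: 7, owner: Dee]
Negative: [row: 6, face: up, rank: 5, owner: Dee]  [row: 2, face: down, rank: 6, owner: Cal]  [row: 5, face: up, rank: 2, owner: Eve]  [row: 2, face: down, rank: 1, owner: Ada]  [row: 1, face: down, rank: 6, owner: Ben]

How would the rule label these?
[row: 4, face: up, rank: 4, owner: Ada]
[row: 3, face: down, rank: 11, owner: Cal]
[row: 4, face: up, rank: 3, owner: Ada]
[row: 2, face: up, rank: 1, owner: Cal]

Every 'Positive' example satisfies: rank ≥ 7. None of the 'Negative' examples do.
[row: 4, face: up, rank: 4, owner: Ada]: rank = 4 — does not pass, so Negative.
[row: 3, face: down, rank: 11, owner: Cal]: rank = 11 — checks out, so Positive.
[row: 4, face: up, rank: 3, owner: Ada]: rank = 3 — does not pass, so Negative.
[row: 2, face: up, rank: 1, owner: Cal]: rank = 1 — does not pass, so Negative.

Negative, Positive, Negative, Negative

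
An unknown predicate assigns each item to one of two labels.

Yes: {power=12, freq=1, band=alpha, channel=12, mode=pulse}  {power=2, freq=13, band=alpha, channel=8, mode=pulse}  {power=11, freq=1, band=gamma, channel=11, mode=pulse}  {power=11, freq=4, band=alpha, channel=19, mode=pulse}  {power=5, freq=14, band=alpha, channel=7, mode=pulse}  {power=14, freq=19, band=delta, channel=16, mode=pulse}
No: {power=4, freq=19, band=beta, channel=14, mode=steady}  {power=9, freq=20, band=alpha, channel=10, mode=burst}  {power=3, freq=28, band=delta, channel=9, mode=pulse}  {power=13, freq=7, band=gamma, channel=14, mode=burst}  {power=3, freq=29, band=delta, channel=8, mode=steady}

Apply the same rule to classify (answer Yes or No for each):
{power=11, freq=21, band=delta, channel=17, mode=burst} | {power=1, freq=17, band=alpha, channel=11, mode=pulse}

No, Yes

'Yes' ⟺ mode is pulse AND freq ≤ 19.
{power=11, freq=21, band=delta, channel=17, mode=burst}: No (mode is burst, freq = 21). {power=1, freq=17, band=alpha, channel=11, mode=pulse}: Yes (mode is pulse, freq = 17).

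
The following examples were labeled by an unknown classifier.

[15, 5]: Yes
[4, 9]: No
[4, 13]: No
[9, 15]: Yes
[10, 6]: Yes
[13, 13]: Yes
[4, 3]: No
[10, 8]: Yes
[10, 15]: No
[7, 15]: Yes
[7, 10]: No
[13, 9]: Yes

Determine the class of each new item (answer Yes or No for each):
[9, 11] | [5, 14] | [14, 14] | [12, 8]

A rule that fits every label: sum is even — true of each 'Yes' example, false of each 'No' one.
[9, 11]: 9+11 = 20, fits → Yes.
[5, 14]: 5+14 = 19, doesn't match → No.
[14, 14]: 14+14 = 28, fits → Yes.
[12, 8]: 12+8 = 20, fits → Yes.

Yes, No, Yes, Yes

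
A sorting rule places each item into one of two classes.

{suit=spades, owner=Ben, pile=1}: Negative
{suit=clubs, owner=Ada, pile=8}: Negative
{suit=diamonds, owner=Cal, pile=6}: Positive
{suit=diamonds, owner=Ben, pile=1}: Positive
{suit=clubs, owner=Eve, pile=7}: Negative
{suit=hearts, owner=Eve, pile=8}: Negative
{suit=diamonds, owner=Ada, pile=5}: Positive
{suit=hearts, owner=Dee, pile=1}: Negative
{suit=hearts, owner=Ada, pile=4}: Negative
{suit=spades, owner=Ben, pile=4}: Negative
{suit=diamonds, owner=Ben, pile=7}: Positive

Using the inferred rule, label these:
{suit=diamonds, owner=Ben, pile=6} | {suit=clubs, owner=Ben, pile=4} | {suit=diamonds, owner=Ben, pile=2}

Positive, Negative, Positive

Looking at the examples, the only property every 'Positive' case has and every 'Negative' case lacks is: suit is diamonds.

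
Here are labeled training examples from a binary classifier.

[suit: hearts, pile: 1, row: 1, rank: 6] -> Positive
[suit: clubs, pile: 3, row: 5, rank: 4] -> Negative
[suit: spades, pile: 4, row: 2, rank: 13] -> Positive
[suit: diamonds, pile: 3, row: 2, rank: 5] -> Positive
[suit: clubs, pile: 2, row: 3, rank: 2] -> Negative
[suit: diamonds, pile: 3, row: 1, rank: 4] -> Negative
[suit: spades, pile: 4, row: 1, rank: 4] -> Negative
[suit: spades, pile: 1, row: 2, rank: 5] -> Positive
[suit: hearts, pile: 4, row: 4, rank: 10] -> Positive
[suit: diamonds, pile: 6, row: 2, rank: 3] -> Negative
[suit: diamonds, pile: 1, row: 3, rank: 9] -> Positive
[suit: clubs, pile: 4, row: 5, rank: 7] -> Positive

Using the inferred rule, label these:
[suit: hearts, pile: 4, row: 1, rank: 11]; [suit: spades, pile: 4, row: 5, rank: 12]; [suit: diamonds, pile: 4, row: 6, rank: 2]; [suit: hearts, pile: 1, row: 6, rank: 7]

Positive, Positive, Negative, Positive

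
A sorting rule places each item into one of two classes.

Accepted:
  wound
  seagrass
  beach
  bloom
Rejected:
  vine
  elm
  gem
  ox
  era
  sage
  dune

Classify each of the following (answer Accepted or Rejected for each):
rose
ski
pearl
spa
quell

Rejected, Rejected, Accepted, Rejected, Accepted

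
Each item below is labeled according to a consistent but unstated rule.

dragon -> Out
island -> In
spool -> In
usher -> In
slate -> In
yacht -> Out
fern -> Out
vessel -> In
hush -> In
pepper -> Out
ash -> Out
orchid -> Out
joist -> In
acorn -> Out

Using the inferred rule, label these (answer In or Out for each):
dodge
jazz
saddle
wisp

All 'In' examples share one property — length ≥ 4 AND contains 's' — and every 'Out' example lacks it.

Out, Out, In, In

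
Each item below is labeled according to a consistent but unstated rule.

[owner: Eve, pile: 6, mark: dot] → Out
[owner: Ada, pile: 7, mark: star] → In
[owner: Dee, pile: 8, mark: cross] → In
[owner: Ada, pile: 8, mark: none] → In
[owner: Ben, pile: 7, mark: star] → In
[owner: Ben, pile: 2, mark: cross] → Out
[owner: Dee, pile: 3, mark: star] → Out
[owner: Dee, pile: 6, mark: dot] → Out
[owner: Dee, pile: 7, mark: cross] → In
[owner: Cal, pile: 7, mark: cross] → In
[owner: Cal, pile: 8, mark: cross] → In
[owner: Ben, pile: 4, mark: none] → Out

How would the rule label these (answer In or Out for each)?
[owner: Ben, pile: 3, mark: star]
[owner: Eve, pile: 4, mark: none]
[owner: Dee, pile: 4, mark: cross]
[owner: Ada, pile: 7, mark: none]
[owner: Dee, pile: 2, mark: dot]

Out, Out, Out, In, Out

The common property of the 'In' items is: pile ≥ 7. No 'Out' item has it.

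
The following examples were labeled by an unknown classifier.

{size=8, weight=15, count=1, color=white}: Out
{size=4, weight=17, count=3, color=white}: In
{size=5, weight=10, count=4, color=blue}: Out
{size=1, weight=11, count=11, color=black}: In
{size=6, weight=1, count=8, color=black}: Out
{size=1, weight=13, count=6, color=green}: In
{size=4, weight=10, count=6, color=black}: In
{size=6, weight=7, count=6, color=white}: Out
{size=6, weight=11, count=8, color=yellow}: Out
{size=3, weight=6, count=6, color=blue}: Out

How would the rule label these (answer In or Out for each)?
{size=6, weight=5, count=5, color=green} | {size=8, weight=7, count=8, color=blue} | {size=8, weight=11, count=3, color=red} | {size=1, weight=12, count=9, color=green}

Out, Out, Out, In

All 'In' examples share one property — weight ≥ 7 AND size ≤ 4 — and every 'Out' example lacks it.
{size=6, weight=5, count=5, color=green} → weight = 5, size = 6 → Out. {size=8, weight=7, count=8, color=blue} → weight = 7, size = 8 → Out. {size=8, weight=11, count=3, color=red} → weight = 11, size = 8 → Out. {size=1, weight=12, count=9, color=green} → weight = 12, size = 1 → In.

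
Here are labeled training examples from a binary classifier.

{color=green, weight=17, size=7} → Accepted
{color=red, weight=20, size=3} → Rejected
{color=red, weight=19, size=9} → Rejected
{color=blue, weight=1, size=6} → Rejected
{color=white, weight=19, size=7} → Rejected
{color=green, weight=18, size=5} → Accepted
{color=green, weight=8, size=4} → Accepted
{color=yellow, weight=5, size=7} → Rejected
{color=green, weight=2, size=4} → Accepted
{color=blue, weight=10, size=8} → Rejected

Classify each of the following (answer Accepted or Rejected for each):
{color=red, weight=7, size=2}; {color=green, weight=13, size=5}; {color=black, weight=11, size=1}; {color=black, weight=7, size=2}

Rejected, Accepted, Rejected, Rejected

The common property of the 'Accepted' items is: color is green. No 'Rejected' item has it.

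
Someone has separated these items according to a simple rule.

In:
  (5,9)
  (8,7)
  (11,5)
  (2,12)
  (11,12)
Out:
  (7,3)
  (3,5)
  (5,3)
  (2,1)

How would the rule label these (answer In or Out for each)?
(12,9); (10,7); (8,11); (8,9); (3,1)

The common property of the 'In' items is: sum ≥ 14. No 'Out' item has it.

In, In, In, In, Out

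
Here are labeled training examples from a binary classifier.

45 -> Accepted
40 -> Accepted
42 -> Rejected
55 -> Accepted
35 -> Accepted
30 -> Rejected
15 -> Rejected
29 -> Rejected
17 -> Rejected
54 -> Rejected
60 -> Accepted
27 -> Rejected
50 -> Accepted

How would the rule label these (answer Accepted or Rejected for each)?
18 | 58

One predicate separates the groups cleanly: multiple of 5 AND at least 35.
18 — 18 = 5·3 + 3, 18 < 35, hence Rejected.
58 — 58 = 5·11 + 3, 58 ≥ 35, hence Rejected.

Rejected, Rejected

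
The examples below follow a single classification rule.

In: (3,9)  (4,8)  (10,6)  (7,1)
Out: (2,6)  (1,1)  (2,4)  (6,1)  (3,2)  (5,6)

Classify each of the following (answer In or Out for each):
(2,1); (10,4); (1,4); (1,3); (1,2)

Rule: max ≥ 7. This holds for each 'In' example and fails for each 'Out' one.
(2,1): max 2 — does not pass, so Out. (10,4): max 10 — meets the rule, so In. (1,4): max 4 — does not pass, so Out. (1,3): max 3 — does not pass, so Out. (1,2): max 2 — does not pass, so Out.

Out, In, Out, Out, Out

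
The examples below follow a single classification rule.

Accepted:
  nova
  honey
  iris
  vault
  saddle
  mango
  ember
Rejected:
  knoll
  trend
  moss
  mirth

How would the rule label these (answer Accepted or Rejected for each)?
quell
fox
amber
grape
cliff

A rule that fits every label: has ≥ 2 vowels — true of each 'Accepted' example, false of each 'Rejected' one.
quell → 2 vowels → Accepted.
fox → 1 vowel → Rejected.
amber → 2 vowels → Accepted.
grape → 2 vowels → Accepted.
cliff → 1 vowel → Rejected.

Accepted, Rejected, Accepted, Accepted, Rejected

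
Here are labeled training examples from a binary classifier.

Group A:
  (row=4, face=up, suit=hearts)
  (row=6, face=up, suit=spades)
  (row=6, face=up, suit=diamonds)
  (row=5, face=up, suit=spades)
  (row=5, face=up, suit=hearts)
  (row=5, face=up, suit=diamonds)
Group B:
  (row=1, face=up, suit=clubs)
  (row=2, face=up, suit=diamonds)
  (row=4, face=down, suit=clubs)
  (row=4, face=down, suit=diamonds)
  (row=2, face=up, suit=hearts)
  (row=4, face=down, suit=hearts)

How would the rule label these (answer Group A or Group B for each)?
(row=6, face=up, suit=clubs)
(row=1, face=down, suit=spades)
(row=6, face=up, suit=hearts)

The pattern is that an item is 'Group A' exactly when: face is up AND row ≥ 4.
(row=6, face=up, suit=clubs) → face is up, row = 6 → Group A. (row=1, face=down, suit=spades) → face is down, row = 1 → Group B. (row=6, face=up, suit=hearts) → face is up, row = 6 → Group A.

Group A, Group B, Group A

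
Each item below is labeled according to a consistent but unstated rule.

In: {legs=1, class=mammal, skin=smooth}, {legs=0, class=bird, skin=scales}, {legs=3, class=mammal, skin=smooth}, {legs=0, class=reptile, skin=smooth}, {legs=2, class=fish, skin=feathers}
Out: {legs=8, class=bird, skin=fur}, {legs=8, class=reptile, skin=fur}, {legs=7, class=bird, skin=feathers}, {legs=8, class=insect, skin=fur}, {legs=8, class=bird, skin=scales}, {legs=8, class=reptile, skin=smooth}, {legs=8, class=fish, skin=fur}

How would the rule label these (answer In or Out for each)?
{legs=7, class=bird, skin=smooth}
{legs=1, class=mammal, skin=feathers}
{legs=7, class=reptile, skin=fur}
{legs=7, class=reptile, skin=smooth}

Out, In, Out, Out

Every 'In' example satisfies: legs ≤ 3. None of the 'Out' examples do.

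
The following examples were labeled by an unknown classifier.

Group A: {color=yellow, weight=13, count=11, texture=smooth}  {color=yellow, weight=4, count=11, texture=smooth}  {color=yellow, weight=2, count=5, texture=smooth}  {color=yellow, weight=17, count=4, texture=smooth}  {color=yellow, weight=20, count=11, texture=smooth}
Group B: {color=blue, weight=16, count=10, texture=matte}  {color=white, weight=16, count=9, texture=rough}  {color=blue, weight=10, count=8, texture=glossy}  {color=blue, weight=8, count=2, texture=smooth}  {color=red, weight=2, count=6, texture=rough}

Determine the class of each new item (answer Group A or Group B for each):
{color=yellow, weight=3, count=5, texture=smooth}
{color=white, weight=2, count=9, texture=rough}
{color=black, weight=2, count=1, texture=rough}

The rule appears to be: color is yellow.
{color=yellow, weight=3, count=5, texture=smooth} → color is yellow → Group A. {color=white, weight=2, count=9, texture=rough} → color is white → Group B. {color=black, weight=2, count=1, texture=rough} → color is black → Group B.

Group A, Group B, Group B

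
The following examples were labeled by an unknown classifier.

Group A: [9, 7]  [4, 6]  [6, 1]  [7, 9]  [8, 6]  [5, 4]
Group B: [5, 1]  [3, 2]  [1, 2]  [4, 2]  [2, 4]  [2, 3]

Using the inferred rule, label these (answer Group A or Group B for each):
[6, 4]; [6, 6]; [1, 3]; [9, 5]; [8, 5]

Group A, Group A, Group B, Group A, Group A

The classifier is using: sum ≥ 7.
[6, 4]: 6+4 = 10 — meets the rule, so Group A. [6, 6]: 6+6 = 12 — meets the rule, so Group A. [1, 3]: 1+3 = 4 — lacks this property, so Group B. [9, 5]: 9+5 = 14 — meets the rule, so Group A. [8, 5]: 8+5 = 13 — meets the rule, so Group A.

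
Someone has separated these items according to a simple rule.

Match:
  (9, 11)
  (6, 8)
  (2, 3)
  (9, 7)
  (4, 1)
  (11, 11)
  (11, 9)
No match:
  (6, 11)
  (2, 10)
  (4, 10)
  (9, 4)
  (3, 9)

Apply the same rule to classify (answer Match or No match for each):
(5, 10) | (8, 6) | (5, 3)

The distinguishing property — |first − second| ≤ 3 — holds for all the 'Match' cases and none of the 'No match' cases.
(5, 10) → |5−10| = 5 → No match.
(8, 6) → |8−6| = 2 → Match.
(5, 3) → |5−3| = 2 → Match.

No match, Match, Match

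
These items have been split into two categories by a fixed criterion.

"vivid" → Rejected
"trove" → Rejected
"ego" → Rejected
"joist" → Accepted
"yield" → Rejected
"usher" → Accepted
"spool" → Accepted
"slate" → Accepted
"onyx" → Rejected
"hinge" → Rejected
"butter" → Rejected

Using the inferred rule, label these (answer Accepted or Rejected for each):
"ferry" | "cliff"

A rule that fits every label: contains 's' — true of each 'Accepted' example, false of each 'Rejected' one.
"ferry": Rejected (no 's'). "cliff": Rejected (no 's').

Rejected, Rejected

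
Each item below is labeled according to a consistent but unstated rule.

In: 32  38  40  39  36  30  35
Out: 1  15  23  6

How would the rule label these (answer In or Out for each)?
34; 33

In, In

'In' ⟺ at least 30.
34: 34 ≥ 30 — matches, so In.
33: 33 ≥ 30 — matches, so In.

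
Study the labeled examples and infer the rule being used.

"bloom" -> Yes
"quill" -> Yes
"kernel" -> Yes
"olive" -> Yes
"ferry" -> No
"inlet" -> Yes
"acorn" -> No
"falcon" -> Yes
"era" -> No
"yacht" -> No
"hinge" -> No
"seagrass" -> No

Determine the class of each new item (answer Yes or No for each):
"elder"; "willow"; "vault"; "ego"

Yes, Yes, Yes, No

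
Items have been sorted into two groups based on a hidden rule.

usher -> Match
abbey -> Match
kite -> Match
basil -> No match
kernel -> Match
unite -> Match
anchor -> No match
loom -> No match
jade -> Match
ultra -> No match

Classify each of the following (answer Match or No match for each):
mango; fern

No match, Match

The rule appears to be: contains 'e'.
mango: no 'e', lacks this property → No match.
fern: has 'e', checks out → Match.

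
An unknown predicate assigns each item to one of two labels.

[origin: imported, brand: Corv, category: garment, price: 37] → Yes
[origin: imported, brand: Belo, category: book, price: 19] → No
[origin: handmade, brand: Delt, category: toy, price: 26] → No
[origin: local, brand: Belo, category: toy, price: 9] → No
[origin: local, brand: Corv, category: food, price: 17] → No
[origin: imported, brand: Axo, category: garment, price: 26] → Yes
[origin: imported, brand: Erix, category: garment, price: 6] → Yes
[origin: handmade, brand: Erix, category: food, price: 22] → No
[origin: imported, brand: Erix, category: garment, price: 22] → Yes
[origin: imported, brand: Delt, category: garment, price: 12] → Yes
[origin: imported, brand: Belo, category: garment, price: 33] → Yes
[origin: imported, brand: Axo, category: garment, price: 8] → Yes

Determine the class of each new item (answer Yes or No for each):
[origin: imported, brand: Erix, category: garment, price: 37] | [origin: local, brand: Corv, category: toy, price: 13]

All 'Yes' examples share one property — category is garment — and every 'No' example lacks it.
[origin: imported, brand: Erix, category: garment, price: 37] → category is garment → Yes. [origin: local, brand: Corv, category: toy, price: 13] → category is toy → No.

Yes, No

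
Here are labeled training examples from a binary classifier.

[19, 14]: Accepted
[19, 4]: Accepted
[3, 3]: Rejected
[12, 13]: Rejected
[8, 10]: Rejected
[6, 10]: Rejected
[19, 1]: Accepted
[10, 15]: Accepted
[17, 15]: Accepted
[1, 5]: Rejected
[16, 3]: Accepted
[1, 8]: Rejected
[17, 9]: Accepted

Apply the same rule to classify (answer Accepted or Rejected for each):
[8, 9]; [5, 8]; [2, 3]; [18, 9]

A rule that fits every label: max ≥ 14 — true of each 'Accepted' example, false of each 'Rejected' one.
Rejected: [8, 9], since max 9. Rejected: [5, 8], since max 8. Rejected: [2, 3], since max 3. Accepted: [18, 9], since max 18.

Rejected, Rejected, Rejected, Accepted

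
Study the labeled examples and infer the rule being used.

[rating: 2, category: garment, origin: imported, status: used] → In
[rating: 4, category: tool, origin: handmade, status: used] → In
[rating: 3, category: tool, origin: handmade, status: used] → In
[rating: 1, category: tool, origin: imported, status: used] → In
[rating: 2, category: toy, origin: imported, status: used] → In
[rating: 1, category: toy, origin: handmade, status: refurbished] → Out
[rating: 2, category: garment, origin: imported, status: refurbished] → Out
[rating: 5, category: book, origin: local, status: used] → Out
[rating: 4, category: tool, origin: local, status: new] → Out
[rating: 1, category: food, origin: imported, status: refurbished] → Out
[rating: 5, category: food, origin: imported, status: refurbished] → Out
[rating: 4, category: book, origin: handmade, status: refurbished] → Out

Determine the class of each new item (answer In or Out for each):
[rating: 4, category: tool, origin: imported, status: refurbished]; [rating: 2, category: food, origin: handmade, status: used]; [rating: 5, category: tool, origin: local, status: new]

Out, In, Out

The distinguishing property — status is used AND rating ≤ 4 — holds for all the 'In' cases and none of the 'Out' cases.
[rating: 4, category: tool, origin: imported, status: refurbished] → status is refurbished, rating = 4 → Out.
[rating: 2, category: food, origin: handmade, status: used] → status is used, rating = 2 → In.
[rating: 5, category: tool, origin: local, status: new] → status is new, rating = 5 → Out.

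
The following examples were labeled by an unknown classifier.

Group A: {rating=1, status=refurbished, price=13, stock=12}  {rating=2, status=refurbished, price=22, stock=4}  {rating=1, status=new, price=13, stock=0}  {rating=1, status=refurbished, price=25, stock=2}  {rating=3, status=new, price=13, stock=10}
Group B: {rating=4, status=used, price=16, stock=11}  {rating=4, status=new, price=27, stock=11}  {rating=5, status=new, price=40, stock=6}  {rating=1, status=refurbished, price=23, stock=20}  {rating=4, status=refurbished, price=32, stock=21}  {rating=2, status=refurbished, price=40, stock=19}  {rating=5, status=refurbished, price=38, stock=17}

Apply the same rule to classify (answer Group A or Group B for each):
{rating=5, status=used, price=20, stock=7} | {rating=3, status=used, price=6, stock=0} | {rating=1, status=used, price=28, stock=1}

The distinguishing property — rating ≤ 3 AND stock ≤ 12 — holds for all the 'Group A' cases and none of the 'Group B' cases.
Group B: {rating=5, status=used, price=20, stock=7}, since rating = 5, stock = 7. Group A: {rating=3, status=used, price=6, stock=0}, since rating = 3, stock = 0. Group A: {rating=1, status=used, price=28, stock=1}, since rating = 1, stock = 1.

Group B, Group A, Group A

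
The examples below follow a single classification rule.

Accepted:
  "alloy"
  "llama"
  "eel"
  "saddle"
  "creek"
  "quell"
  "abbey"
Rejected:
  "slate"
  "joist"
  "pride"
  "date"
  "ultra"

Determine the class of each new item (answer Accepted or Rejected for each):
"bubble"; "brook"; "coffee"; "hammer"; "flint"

Accepted, Accepted, Accepted, Accepted, Rejected

All 'Accepted' examples share one property — has a double letter — and every 'Rejected' example lacks it.
"bubble" — 'bb' doubled, hence Accepted.
"brook" — 'oo' doubled, hence Accepted.
"coffee" — 'ff' doubled, hence Accepted.
"hammer" — 'mm' doubled, hence Accepted.
"flint" — no doubled letter, hence Rejected.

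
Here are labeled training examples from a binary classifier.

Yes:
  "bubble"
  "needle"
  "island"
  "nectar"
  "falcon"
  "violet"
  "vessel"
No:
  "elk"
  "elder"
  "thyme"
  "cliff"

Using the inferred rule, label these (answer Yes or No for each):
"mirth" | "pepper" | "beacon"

The pattern is that an item is 'Yes' exactly when: even length.
"mirth": length 5, doesn't match → No. "pepper": length 6, has this property → Yes. "beacon": length 6, has this property → Yes.

No, Yes, Yes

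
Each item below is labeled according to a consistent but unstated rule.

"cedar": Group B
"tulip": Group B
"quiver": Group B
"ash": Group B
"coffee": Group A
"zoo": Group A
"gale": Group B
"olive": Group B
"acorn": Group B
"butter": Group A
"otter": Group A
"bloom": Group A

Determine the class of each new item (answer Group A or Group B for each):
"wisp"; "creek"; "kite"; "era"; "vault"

Group B, Group A, Group B, Group B, Group B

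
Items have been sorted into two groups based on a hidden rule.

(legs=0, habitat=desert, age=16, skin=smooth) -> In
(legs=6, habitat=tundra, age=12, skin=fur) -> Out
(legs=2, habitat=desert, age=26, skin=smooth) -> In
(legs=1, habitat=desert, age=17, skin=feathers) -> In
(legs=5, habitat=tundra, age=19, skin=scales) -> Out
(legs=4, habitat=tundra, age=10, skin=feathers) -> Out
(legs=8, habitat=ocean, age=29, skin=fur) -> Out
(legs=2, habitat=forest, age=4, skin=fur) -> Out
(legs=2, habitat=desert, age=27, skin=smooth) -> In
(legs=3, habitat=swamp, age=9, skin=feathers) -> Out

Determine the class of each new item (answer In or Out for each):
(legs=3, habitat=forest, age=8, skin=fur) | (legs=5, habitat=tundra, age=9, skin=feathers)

One predicate separates the groups cleanly: habitat is desert.
(legs=3, habitat=forest, age=8, skin=fur) — habitat is forest, hence Out. (legs=5, habitat=tundra, age=9, skin=feathers) — habitat is tundra, hence Out.

Out, Out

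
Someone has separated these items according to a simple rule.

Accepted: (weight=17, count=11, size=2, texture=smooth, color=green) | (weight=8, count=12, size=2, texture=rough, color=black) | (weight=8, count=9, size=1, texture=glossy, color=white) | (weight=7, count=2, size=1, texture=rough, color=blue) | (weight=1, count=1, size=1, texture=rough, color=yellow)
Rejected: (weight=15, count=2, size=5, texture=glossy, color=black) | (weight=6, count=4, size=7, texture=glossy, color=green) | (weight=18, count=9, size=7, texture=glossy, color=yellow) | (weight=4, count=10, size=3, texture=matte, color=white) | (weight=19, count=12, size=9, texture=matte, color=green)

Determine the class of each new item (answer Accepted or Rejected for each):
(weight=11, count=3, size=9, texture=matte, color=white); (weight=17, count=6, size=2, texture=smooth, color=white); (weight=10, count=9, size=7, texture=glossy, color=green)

Every 'Accepted' example satisfies: size ≤ 2. None of the 'Rejected' examples do.
Rejected: (weight=11, count=3, size=9, texture=matte, color=white), since size = 9. Accepted: (weight=17, count=6, size=2, texture=smooth, color=white), since size = 2. Rejected: (weight=10, count=9, size=7, texture=glossy, color=green), since size = 7.

Rejected, Accepted, Rejected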